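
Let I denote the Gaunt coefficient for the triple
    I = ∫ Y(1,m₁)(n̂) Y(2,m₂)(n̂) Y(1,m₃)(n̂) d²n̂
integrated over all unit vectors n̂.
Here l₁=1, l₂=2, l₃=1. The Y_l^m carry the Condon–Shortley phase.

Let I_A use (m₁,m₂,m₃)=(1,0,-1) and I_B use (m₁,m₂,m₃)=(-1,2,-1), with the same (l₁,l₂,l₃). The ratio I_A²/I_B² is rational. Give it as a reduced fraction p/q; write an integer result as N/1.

l's match ⇒ only the (l;m) 3-j factors differ between A and B.
A: triangle coeff Δ(1,2,1) = 1/30; Σ_t [0,0]: t=0:+1/4 = 1/4; (3j)²=1/30 [(1 2 1; 1 0 -1)], sign=+1
B: triangle coeff Δ(1,2,1) = 1/30; Σ_t [2,2]: t=2:+1/4 = 1/4; (3j)²=1/5 [(1 2 1; -1 2 -1)], sign=+1
I_A²/I_B² = (1/30)/(1/5) = 1/6

1/6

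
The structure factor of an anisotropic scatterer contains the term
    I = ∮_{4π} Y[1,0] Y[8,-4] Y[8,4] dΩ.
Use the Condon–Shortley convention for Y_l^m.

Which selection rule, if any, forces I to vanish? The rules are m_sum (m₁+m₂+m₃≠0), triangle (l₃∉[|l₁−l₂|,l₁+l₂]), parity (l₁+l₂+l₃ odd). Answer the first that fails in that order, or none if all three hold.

Σmᵢ = 0  ✓
l₃∈[|l₁−l₂|,l₁+l₂]=[7,9], have l₃=8  ✓
Σlᵢ = 17 ⇒ odd  ✗

parity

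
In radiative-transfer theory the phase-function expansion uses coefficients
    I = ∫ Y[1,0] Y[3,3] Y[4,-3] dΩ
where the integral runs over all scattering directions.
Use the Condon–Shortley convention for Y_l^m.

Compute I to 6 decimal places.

Rules hold: Σm=0, L=8 even, 2≤4≤4.
N = 3·7·9 = 189
Δ = 0!·2!·6!/9! = 1/252
Racah Σ t=0..0: t=0:+1/36 = 1/36
⇒ 3j(1 3 4; 0 0 0)² = 4/63, sgn +1
Racah Σ t=0..0: t=0:+1/720 = 1/720
⇒ 3j(1 3 4; 0 3 -3)² = 1/36, sgn -1
4πI² = N·(3j₀)²·(3jₘ)² = 1/3
I = -1·√(0.333333/4π) = -0.16286750

-0.162868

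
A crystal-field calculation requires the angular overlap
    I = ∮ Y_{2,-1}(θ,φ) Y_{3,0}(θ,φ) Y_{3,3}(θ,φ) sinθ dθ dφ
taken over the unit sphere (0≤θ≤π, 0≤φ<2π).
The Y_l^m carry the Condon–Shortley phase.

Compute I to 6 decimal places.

0.000000

m-sum = -1 + 0 + 3 = 2 ≠ 0 ⇒ I = 0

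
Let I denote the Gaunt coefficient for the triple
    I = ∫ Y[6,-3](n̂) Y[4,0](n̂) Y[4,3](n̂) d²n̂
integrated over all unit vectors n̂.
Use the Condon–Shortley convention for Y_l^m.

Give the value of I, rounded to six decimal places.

0.123195

m-sum 0 ✓  L=14 even ✓  2≤4≤10 ✓
Π(2lᵢ+1) = 13×9×9 = 1053
triangle coeff Δ(6,4,4) = 1/1261260
Σ_t [2,4]: t=2:+1/4608 t=3:−1/1296 t=4:+1/4608 = -7/20736
(3j)²=20/1287 [(6 4 4; 0 0 0)], sign=-1
Σ_t [3,4]: t=3:−1/25920 t=4:+1/11520 = 1/20736
(3j)²=5/429 [(6 4 4; -3 0 3)], sign=-1
⇒ 4πI² = 300/1573
I = (+1)√(300/1573/(4π)) = 0.12319450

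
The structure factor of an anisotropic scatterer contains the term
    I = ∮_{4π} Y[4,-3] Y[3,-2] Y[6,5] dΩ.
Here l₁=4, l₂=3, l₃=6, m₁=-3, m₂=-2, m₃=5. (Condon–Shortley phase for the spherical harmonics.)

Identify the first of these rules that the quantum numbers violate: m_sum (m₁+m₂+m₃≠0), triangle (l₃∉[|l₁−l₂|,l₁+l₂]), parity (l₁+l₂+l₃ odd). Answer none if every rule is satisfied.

m₁+m₂+m₃ = -3 − 2 + 5 = 0  ✓
triangle: |4−3|=1 ≤ l₃=6 ≤ 4+3=7  ✓
parity: l₁+l₂+l₃ = 13 is odd  ✗

parity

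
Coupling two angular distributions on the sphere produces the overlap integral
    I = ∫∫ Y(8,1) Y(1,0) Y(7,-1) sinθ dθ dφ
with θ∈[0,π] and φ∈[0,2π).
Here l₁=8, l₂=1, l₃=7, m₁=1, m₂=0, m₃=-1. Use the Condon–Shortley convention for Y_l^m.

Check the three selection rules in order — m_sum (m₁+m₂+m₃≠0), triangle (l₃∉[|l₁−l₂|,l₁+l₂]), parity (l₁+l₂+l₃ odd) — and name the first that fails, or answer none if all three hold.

azimuthal sum: 1 + 0 − 1 = 0  ✓
7 ≤ 7 ≤ 9 (triangle on l)  ✓
L = 8 + 1 + 7 = 16 (even)  ✓

none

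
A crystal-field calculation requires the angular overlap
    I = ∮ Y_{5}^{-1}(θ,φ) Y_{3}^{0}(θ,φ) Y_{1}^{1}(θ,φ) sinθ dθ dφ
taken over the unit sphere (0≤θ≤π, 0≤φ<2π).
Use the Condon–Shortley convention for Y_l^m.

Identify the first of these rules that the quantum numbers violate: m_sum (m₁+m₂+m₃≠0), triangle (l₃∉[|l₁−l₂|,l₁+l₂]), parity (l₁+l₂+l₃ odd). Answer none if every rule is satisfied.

azimuthal sum: -1 + 0 + 1 = 0  ✓
2 ≤ 1 ≤ 8 (triangle on l)  ✗
L = 5 + 3 + 1 = 9 (odd)

triangle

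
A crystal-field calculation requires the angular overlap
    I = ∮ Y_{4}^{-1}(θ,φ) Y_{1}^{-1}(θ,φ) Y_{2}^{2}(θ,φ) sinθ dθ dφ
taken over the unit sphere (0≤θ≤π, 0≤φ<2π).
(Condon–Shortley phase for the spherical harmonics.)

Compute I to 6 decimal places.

l₃=2 ∉ [3,5] — triangle fails ⇒ I = 0

0.000000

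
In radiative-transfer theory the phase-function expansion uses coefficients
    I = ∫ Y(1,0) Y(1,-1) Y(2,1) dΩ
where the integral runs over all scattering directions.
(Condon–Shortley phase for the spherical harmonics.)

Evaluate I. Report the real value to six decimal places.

Rules hold: Σm=0, L=4 even, 0≤2≤2.
N = 3·3·5 = 45
Δ = 0!·2!·2!/5! = 1/30
Racah Σ t=0..0: t=0:+1/1 = 1/1
⇒ 3j(1 1 2; 0 0 0)² = 2/15, sgn +1
Racah Σ t=0..0: t=0:+1/2 = 1/2
⇒ 3j(1 1 2; 0 -1 1)² = 1/10, sgn -1
4πI² = N·(3j₀)²·(3jₘ)² = 3/5
I = -1·√(0.6/4π) = -0.21850969

-0.218510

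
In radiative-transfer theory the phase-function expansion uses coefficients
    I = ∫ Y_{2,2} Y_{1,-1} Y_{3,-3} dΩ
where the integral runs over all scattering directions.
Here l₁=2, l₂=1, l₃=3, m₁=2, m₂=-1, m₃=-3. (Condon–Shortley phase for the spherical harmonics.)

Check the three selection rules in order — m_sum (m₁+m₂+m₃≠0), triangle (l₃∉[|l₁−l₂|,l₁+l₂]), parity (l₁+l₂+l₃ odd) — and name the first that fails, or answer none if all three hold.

m_sum

m₁+m₂+m₃ = 2 − 1 − 3 = -2  ✗
triangle: |2−1|=1 ≤ l₃=3 ≤ 2+1=3
parity: l₁+l₂+l₃ = 6 is even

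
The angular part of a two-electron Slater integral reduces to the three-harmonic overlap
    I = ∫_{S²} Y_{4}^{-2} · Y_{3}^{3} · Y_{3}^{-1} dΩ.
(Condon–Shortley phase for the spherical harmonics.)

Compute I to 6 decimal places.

-0.188451

Checks pass: Σm=0; 10 even; l₃=3∈[1,7].
(2·4+1)(2·3+1)(2·3+1) = 441
Δ: 4! 4! 2! / 11! → 1/34650
sum: t=1:−1/72 t=2:+1/16 t=3:−1/72 = 5/144
3j²(4 3 3; 0 0 0) = Δ·Π!·Σ² = 2/77  (sign -1)
sum: t=4:+1/192 = 1/192
3j²(4 3 3; -2 3 -1) = Δ·Π!·Σ² = 3/77  (sign +1)
combine: 4πI² = 441·2/77·3/77 = 54/121
take √, sign -1: I = -0.18845135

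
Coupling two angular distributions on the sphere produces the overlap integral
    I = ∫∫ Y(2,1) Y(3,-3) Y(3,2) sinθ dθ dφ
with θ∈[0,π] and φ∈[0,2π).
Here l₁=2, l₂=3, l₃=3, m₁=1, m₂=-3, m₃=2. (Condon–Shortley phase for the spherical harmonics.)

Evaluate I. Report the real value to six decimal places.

Rules hold: Σm=0, L=8 even, 1≤3≤5.
N = 5·7·7 = 245
Δ = 2!·2!·4!/9! = 1/3780
Racah Σ t=0..2: t=0:+1/24 t=1:−1/4 t=2:+1/24 = -1/6
⇒ 3j(2 3 3; 0 0 0)² = 4/105, sgn +1
Racah Σ t=0..0: t=0:+1/48 = 1/48
⇒ 3j(2 3 3; 1 -3 2)² = 5/84, sgn -1
4πI² = N·(3j₀)²·(3jₘ)² = 5/9
I = -1·√(0.555556/4π) = -0.21026104

-0.210261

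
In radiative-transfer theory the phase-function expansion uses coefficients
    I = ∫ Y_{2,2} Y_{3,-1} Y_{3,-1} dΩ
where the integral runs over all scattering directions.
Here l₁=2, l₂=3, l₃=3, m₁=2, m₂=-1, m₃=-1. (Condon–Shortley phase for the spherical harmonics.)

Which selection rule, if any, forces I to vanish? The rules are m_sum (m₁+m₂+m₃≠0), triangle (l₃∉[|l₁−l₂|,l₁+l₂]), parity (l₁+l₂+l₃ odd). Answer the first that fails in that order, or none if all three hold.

none

azimuthal sum: 2 − 1 − 1 = 0  ✓
1 ≤ 3 ≤ 5 (triangle on l)  ✓
L = 2 + 3 + 3 = 8 (even)  ✓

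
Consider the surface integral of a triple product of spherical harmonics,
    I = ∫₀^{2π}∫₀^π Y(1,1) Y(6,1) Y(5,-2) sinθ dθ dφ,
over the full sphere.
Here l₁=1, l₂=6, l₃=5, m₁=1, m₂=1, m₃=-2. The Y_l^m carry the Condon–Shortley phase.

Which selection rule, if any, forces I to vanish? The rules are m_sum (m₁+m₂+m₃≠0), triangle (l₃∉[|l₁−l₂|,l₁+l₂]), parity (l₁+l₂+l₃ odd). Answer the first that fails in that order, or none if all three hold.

Σmᵢ = 0  ✓
l₃∈[|l₁−l₂|,l₁+l₂]=[5,7], have l₃=5  ✓
Σlᵢ = 12 ⇒ even  ✓

none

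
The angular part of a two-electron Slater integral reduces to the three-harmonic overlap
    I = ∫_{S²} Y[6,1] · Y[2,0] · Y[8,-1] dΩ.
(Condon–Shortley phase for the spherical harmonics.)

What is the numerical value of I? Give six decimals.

-0.233332

Checks pass: Σm=0; 16 even; l₃=8∈[4,8].
(2·6+1)(2·2+1)(2·8+1) = 1105
Δ: 0! 12! 4! / 17! → 1/30940
sum: t=0:+1/2073600 = 1/2073600
3j²(6 2 8; 0 0 0) = Δ·Π!·Σ² = 28/1105  (sign +1)
sum: t=0:+1/2419200 = 1/2419200
3j²(6 2 8; 1 0 -1) = Δ·Π!·Σ² = 27/1105  (sign -1)
combine: 4πI² = 1105·28/1105·27/1105 = 756/1105
take √, sign -1: I = -0.23333228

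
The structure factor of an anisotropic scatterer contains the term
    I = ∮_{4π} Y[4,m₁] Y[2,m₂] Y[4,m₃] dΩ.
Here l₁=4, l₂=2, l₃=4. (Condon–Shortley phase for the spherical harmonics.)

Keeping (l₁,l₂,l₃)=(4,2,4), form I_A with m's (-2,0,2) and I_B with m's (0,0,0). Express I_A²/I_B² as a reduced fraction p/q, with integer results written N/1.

Same 4,2,4: normalisation and zero-m 3j drop out of the ratio.
A: Δ: 2! 6! 2! / 11! → 1/13860; sum: t=0:+1/2880 t=1:−1/120 t=2:+1/192 = -1/360; 3j²(4 2 4; -2 0 2) = Δ·Π!·Σ² = 16/3465  (sign -1)
B: Δ: 2! 6! 2! / 11! → 1/13860; sum: t=0:+1/192 t=1:−1/36 t=2:+1/192 = -5/288; 3j²(4 2 4; 0 0 0) = Δ·Π!·Σ² = 20/693  (sign -1)
I_A²/I_B² = (16/3465)/(20/693) = 4/25

4/25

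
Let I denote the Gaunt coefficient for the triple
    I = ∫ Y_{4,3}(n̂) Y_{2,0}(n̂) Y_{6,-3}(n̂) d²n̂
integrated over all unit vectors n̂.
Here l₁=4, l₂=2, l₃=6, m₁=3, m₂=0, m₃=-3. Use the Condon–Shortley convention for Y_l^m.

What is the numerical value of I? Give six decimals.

-0.165283

m-sum 0 ✓  L=12 even ✓  2≤6≤6 ✓
Π(2lᵢ+1) = 9×5×13 = 585
triangle coeff Δ(4,2,6) = 1/6435
Σ_t [0,0]: t=0:+1/2304 = 1/2304
(3j)²=5/143 [(4 2 6; 0 0 0)], sign=+1
Σ_t [0,0]: t=0:+1/20160 = 1/20160
(3j)²=12/715 [(4 2 6; 3 0 -3)], sign=-1
⇒ 4πI² = 540/1573
I = (-1)√(540/1573/(4π)) = -0.16528277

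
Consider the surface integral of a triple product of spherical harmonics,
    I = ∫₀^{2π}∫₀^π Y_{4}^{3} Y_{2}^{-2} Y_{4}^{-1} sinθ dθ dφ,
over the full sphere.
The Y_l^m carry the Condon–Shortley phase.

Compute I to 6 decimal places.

0.159270

Rules hold: Σm=0, L=10 even, 2≤4≤6.
N = 9·5·9 = 405
Δ = 2!·6!·2!/11! = 1/13860
Racah Σ t=0..2: t=0:+1/192 t=1:−1/36 t=2:+1/192 = -5/288
⇒ 3j(4 2 4; 0 0 0)² = 20/693, sgn -1
Racah Σ t=0..0: t=0:+1/480 = 1/480
⇒ 3j(4 2 4; 3 -2 -1)² = 3/110, sgn -1
4πI² = N·(3j₀)²·(3jₘ)² = 270/847
I = +1·√(0.318772/4π) = 0.15927046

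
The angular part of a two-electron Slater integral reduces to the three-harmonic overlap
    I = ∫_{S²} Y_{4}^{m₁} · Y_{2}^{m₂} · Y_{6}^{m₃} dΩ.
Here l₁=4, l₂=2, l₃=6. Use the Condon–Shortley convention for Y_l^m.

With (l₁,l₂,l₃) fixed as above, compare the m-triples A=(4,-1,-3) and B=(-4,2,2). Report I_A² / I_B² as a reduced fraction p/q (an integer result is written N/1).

Shared (l₁,l₂,l₃)=(4,2,6): N and (l;000)² cancel in I_A²/I_B².
A: Δ = 0!·8!·4!/13! = 1/6435; Racah Σ t=0..0: t=0:+1/241920 = 1/241920; ⇒ 3j(4 2 6; 4 -1 -3)² = 1/715, sgn -1
B: Δ = 0!·8!·4!/13! = 1/6435; Racah Σ t=0..0: t=0:+1/967680 = 1/967680; ⇒ 3j(4 2 6; -4 2 2)² = 1/6435, sgn +1
I_A²/I_B² = (1/715)/(1/6435) = 9/1

9/1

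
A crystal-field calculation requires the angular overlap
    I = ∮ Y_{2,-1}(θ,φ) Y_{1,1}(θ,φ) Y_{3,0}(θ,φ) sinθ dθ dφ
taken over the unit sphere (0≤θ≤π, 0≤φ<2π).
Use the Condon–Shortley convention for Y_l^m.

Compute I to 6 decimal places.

m-sum 0 ✓  L=6 even ✓  1≤3≤3 ✓
Π(2lᵢ+1) = 5×3×7 = 105
triangle coeff Δ(2,1,3) = 1/105
Σ_t [0,0]: t=0:+1/4 = 1/4
(3j)²=3/35 [(2 1 3; 0 0 0)], sign=-1
Σ_t [0,0]: t=0:+1/12 = 1/12
(3j)²=1/35 [(2 1 3; -1 1 0)], sign=-1
⇒ 4πI² = 9/35
I = (+1)√(9/35/(4π)) = 0.14304817

0.143048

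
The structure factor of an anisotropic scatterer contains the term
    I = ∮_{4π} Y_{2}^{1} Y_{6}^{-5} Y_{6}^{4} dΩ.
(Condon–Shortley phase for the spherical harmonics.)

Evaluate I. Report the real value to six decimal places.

m-sum 0 ✓  L=14 even ✓  4≤6≤8 ✓
Π(2lᵢ+1) = 5×13×13 = 845
triangle coeff Δ(2,6,6) = 1/90090
Σ_t [0,2]: t=0:+1/69120 t=1:−1/14400 t=2:+1/69120 = -7/172800
(3j)²=14/715 [(2 6 6; 0 0 0)], sign=-1
Σ_t [0,1]: t=0:+1/725760 t=1:−1/7257600 = 1/806400
(3j)²=27/910 [(2 6 6; 1 -5 4)], sign=+1
⇒ 4πI² = 27/55
I = (-1)√(27/55/(4π)) = -0.19764945

-0.197649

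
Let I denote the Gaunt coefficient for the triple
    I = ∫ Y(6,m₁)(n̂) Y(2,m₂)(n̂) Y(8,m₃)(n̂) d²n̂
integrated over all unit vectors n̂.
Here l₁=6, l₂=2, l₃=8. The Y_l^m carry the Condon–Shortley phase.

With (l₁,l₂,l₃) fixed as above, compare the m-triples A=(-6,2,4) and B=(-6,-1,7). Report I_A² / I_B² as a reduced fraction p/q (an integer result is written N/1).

Same 6,2,8: normalisation and zero-m 3j drop out of the ratio.
A: Δ: 0! 12! 4! / 17! → 1/30940; sum: t=0:+1/11496038400 = 1/11496038400; 3j²(6 2 8; -6 2 4) = Δ·Π!·Σ² = 1/30940  (sign +1)
B: Δ: 0! 12! 4! / 17! → 1/30940; sum: t=0:+1/2874009600 = 1/2874009600; 3j²(6 2 8; -6 -1 7) = Δ·Π!·Σ² = 1/68  (sign -1)
I_A²/I_B² = (1/30940)/(1/68) = 1/455

1/455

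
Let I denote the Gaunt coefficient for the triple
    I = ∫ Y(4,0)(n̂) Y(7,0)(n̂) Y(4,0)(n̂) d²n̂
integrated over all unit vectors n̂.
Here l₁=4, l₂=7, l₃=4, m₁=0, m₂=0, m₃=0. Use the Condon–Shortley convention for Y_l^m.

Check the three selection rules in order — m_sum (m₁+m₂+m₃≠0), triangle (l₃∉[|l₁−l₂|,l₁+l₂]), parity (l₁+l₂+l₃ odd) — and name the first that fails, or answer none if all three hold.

parity

Σmᵢ = 0  ✓
l₃∈[|l₁−l₂|,l₁+l₂]=[3,11], have l₃=4  ✓
Σlᵢ = 15 ⇒ odd  ✗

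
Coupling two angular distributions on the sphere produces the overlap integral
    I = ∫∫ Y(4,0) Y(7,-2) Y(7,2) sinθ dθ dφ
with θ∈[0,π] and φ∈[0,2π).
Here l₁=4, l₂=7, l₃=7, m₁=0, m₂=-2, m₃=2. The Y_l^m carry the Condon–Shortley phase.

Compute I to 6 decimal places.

m-sum 0 ✓  L=18 even ✓  3≤7≤11 ✓
Π(2lᵢ+1) = 9×15×15 = 2025
triangle coeff Δ(4,7,7) = 1/58198140
Σ_t [0,4]: t=0:+1/17418240 t=1:−1/622080 t=2:+1/230400 t=3:−1/622080 t=4:+1/17418240 = 1/806400
(3j)²=2268/230945 [(4 7 7; 0 0 0)], sign=-1
Σ_t [0,4]: t=0:+1/8294400 t=1:−1/622080 t=2:+1/483840 t=3:−1/2903040 t=4:+1/209018880 = 251/1045094400
(3j)²=63001/58198140 [(4 7 7; 0 -2 2)], sign=-1
⇒ 4πI² = 45927729/2133423721
I = (+1)√(45927729/2133423721/(4π)) = 0.04138986

0.041390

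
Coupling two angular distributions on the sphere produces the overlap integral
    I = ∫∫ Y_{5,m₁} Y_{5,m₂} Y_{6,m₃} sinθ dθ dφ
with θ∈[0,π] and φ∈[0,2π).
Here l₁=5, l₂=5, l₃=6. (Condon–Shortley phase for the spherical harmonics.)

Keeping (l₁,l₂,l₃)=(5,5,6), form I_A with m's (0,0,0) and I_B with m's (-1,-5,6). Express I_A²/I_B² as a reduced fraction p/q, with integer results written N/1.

160/99

Shared (l₁,l₂,l₃)=(5,5,6): N and (l;000)² cancel in I_A²/I_B².
A: Δ = 4!·6!·6!/17! = 1/28588560; Racah Σ t=0..4: t=0:+1/345600 t=1:−1/13824 t=2:+1/5184 t=3:−1/13824 t=4:+1/345600 = 7/129600; ⇒ 3j(5 5 6; 0 0 0)² = 80/7293, sgn +1
B: Δ = 4!·6!·6!/17! = 1/28588560; Racah Σ t=0..0: t=0:+1/12441600 = 1/12441600; ⇒ 3j(5 5 6; -1 -5 6)² = 3/442, sgn +1
I_A²/I_B² = (80/7293)/(3/442) = 160/99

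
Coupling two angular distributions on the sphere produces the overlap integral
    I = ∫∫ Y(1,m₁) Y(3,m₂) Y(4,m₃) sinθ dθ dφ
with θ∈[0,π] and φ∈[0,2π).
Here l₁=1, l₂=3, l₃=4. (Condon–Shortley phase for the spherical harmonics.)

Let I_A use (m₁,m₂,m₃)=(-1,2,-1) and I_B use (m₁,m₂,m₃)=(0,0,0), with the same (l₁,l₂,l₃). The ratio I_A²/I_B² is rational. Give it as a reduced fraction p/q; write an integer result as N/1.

3/16

Shared (l₁,l₂,l₃)=(1,3,4): N and (l;000)² cancel in I_A²/I_B².
A: Δ = 0!·2!·6!/9! = 1/252; Racah Σ t=0..0: t=0:+1/240 = 1/240; ⇒ 3j(1 3 4; -1 2 -1)² = 1/84, sgn -1
B: Δ = 0!·2!·6!/9! = 1/252; Racah Σ t=0..0: t=0:+1/36 = 1/36; ⇒ 3j(1 3 4; 0 0 0)² = 4/63, sgn +1
I_A²/I_B² = (1/84)/(4/63) = 3/16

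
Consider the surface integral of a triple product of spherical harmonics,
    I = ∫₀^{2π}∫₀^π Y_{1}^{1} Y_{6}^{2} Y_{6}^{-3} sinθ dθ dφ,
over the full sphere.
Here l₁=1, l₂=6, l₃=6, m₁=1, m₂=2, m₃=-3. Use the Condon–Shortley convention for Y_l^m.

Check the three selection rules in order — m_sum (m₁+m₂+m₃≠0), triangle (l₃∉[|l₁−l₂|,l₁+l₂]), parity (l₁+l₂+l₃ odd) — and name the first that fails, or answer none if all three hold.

Σmᵢ = 0  ✓
l₃∈[|l₁−l₂|,l₁+l₂]=[5,7], have l₃=6  ✓
Σlᵢ = 13 ⇒ odd  ✗

parity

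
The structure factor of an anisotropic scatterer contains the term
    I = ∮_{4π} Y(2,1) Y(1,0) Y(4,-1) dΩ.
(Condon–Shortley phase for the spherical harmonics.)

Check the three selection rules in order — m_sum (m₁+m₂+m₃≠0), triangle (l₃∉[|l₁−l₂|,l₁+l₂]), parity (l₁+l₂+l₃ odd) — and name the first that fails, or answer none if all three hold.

triangle

azimuthal sum: 1 + 0 − 1 = 0  ✓
1 ≤ 4 ≤ 3 (triangle on l)  ✗
L = 2 + 1 + 4 = 7 (odd)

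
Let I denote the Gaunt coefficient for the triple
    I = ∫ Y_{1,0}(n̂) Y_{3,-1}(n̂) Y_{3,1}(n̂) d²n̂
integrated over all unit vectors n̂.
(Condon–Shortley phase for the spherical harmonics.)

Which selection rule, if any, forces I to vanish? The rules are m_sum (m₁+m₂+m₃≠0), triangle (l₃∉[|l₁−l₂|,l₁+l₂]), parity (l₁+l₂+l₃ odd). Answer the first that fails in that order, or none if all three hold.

parity

Σmᵢ = 0  ✓
l₃∈[|l₁−l₂|,l₁+l₂]=[2,4], have l₃=3  ✓
Σlᵢ = 7 ⇒ odd  ✗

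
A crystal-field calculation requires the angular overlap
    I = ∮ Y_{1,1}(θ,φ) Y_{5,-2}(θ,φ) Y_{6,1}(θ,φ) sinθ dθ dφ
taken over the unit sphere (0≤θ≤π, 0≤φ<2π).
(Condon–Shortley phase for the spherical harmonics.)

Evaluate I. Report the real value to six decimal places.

Checks pass: Σm=0; 12 even; l₃=6∈[4,6].
(2·1+1)(2·5+1)(2·6+1) = 429
Δ: 0! 2! 10! / 13! → 1/858
sum: t=0:+1/14400 = 1/14400
3j²(1 5 6; 0 0 0) = Δ·Π!·Σ² = 6/143  (sign +1)
sum: t=0:+1/60480 = 1/60480
3j²(1 5 6; 1 -2 1) = Δ·Π!·Σ² = 5/429  (sign -1)
combine: 4πI² = 429·6/143·5/429 = 30/143
take √, sign -1: I = -0.12920749

-0.129207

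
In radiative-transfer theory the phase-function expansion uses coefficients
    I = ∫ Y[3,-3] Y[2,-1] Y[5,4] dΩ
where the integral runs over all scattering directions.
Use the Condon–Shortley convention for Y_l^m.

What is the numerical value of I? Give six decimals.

m-sum 0 ✓  L=10 even ✓  1≤5≤5 ✓
Π(2lᵢ+1) = 7×5×11 = 385
triangle coeff Δ(3,2,5) = 1/2310
Σ_t [0,0]: t=0:+1/144 = 1/144
(3j)²=10/231 [(3 2 5; 0 0 0)], sign=-1
Σ_t [0,0]: t=0:+1/4320 = 1/4320
(3j)²=2/55 [(3 2 5; -3 -1 4)], sign=-1
⇒ 4πI² = 20/33
I = (+1)√(20/33/(4π)) = 0.21961050

0.219610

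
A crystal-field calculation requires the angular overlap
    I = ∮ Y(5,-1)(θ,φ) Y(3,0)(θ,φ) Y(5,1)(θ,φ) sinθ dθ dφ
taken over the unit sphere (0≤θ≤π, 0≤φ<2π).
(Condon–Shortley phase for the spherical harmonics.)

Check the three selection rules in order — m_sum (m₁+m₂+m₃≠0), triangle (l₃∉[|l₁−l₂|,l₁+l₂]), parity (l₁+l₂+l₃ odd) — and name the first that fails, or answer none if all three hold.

m₁+m₂+m₃ = -1 + 0 + 1 = 0  ✓
triangle: |5−3|=2 ≤ l₃=5 ≤ 5+3=8  ✓
parity: l₁+l₂+l₃ = 13 is odd  ✗

parity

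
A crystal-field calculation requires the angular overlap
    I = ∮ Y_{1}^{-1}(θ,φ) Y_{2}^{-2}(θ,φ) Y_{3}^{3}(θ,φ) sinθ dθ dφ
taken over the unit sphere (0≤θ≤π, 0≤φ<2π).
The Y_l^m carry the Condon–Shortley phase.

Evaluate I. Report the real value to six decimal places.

Checks pass: Σm=0; 6 even; l₃=3∈[1,3].
(2·1+1)(2·2+1)(2·3+1) = 105
Δ: 0! 2! 4! / 7! → 1/105
sum: t=0:+1/4 = 1/4
3j²(1 2 3; 0 0 0) = Δ·Π!·Σ² = 3/35  (sign -1)
sum: t=0:+1/48 = 1/48
3j²(1 2 3; -1 -2 3) = Δ·Π!·Σ² = 1/7  (sign +1)
combine: 4πI² = 105·3/35·1/7 = 9/7
take √, sign -1: I = -0.31986543

-0.319865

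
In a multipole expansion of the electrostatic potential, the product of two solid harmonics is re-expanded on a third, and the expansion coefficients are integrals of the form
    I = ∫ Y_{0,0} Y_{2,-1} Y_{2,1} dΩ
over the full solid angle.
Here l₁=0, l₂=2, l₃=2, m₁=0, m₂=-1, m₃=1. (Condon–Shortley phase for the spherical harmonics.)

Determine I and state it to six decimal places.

Checks pass: Σm=0; 4 even; l₃=2∈[2,2].
(2·0+1)(2·2+1)(2·2+1) = 25
Δ: 0! 0! 4! / 5! → 1/5
sum: t=0:+1/4 = 1/4
3j²(0 2 2; 0 0 0) = Δ·Π!·Σ² = 1/5  (sign +1)
sum: t=0:+1/6 = 1/6
3j²(0 2 2; 0 -1 1) = Δ·Π!·Σ² = 1/5  (sign -1)
combine: 4πI² = 25·1/5·1/5 = 1/1
take √, sign -1: I = -0.28209479

-0.282095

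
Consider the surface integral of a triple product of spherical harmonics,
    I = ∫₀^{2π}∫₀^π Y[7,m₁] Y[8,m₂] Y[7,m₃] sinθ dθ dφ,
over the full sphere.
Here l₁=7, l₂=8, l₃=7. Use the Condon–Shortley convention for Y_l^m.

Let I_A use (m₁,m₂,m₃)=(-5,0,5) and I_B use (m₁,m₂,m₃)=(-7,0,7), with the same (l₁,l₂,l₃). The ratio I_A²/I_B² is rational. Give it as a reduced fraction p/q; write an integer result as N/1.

l's match ⇒ only the (l;m) 3-j factors differ between A and B.
A: triangle coeff Δ(7,8,7) = 1/22086194130; Σ_t [6,8]: t=6:+1/1492992000 t=7:−1/3048192000 t=8:+1/78033715200 = 83/234101145600; (3j)²=34445/4056234 [(7 8 7; -5 0 5)], sign=+1
B: triangle coeff Δ(7,8,7) = 1/22086194130; Σ_t [8,8]: t=8:+1/1170505728000 = 1/1170505728000; (3j)²=91/222870 [(7 8 7; -7 0 7)], sign=+1
I_A²/I_B² = (34445/4056234)/(91/222870) = 172225/8281

172225/8281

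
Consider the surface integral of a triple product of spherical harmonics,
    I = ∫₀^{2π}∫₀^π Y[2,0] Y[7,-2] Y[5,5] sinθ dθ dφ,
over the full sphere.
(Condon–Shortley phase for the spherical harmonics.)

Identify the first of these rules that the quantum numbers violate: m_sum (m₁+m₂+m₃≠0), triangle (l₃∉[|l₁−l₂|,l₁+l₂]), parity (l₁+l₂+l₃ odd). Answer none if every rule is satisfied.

azimuthal sum: 0 − 2 + 5 = 3  ✗
5 ≤ 5 ≤ 9 (triangle on l)
L = 2 + 7 + 5 = 14 (even)

m_sum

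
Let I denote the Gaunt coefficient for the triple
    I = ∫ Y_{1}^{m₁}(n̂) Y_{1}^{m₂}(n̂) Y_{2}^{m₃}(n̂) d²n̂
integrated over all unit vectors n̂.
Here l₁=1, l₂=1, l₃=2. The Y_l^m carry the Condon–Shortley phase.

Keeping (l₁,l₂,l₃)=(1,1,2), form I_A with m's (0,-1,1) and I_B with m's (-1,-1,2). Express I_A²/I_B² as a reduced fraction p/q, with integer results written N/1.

Shared (l₁,l₂,l₃)=(1,1,2): N and (l;000)² cancel in I_A²/I_B².
A: Δ = 0!·2!·2!/5! = 1/30; Racah Σ t=0..0: t=0:+1/2 = 1/2; ⇒ 3j(1 1 2; 0 -1 1)² = 1/10, sgn -1
B: Δ = 0!·2!·2!/5! = 1/30; Racah Σ t=0..0: t=0:+1/4 = 1/4; ⇒ 3j(1 1 2; -1 -1 2)² = 1/5, sgn +1
I_A²/I_B² = (1/10)/(1/5) = 1/2

1/2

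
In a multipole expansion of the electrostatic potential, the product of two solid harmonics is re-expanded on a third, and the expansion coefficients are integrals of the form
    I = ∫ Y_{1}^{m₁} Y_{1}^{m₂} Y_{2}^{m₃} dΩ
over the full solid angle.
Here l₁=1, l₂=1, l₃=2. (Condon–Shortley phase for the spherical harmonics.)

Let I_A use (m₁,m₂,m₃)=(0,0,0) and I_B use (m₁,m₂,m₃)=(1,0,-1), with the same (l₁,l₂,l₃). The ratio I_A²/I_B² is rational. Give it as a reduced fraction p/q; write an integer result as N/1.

Same 1,1,2: normalisation and zero-m 3j drop out of the ratio.
A: Δ: 0! 2! 2! / 5! → 1/30; sum: t=0:+1/1 = 1/1; 3j²(1 1 2; 0 0 0) = Δ·Π!·Σ² = 2/15  (sign +1)
B: Δ: 0! 2! 2! / 5! → 1/30; sum: t=0:+1/2 = 1/2; 3j²(1 1 2; 1 0 -1) = Δ·Π!·Σ² = 1/10  (sign -1)
I_A²/I_B² = (2/15)/(1/10) = 4/3

4/3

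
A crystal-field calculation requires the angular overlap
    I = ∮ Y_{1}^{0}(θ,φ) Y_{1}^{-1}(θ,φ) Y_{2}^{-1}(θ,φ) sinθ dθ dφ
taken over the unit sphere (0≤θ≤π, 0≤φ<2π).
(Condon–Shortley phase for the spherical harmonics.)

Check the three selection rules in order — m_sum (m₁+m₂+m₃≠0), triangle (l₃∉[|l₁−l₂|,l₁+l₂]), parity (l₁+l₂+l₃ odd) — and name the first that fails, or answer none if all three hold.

azimuthal sum: 0 − 1 − 1 = -2  ✗
0 ≤ 2 ≤ 2 (triangle on l)
L = 1 + 1 + 2 = 4 (even)

m_sum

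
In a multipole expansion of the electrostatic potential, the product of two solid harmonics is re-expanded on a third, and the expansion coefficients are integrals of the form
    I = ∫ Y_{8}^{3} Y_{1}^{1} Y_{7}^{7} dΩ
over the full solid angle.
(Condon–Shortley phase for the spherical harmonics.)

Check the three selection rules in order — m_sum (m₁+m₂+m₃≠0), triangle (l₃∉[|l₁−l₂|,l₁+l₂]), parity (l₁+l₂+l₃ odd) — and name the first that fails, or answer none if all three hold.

m_sum

Σmᵢ = 11  ✗
l₃∈[|l₁−l₂|,l₁+l₂]=[7,9], have l₃=7
Σlᵢ = 16 ⇒ even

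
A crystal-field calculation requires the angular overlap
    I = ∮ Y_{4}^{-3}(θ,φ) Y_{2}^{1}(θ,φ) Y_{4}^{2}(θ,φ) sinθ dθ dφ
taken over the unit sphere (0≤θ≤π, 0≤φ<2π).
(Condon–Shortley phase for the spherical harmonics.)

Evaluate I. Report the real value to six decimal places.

Checks pass: Σm=0; 10 even; l₃=4∈[2,6].
(2·4+1)(2·2+1)(2·4+1) = 405
Δ: 2! 6! 2! / 11! → 1/13860
sum: t=0:+1/192 t=1:−1/36 t=2:+1/192 = -5/288
3j²(4 2 4; 0 0 0) = Δ·Π!·Σ² = 20/693  (sign -1)
sum: t=1:−1/1440 t=2:+1/240 = 1/288
3j²(4 2 4; -3 1 2) = Δ·Π!·Σ² = 5/132  (sign +1)
combine: 4πI² = 405·20/693·5/132 = 375/847
take √, sign -1: I = -0.18770204

-0.187702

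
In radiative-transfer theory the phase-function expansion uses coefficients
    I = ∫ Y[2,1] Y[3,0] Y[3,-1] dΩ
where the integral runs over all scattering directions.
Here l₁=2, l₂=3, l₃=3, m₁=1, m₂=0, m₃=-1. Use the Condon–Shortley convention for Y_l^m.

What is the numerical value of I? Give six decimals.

Rules hold: Σm=0, L=8 even, 1≤3≤5.
N = 5·7·7 = 245
Δ = 2!·2!·4!/9! = 1/3780
Racah Σ t=0..2: t=0:+1/24 t=1:−1/4 t=2:+1/24 = -1/6
⇒ 3j(2 3 3; 0 0 0)² = 4/105, sgn +1
Racah Σ t=0..1: t=0:+1/12 t=1:−1/8 = -1/24
⇒ 3j(2 3 3; 1 0 -1)² = 1/210, sgn -1
4πI² = N·(3j₀)²·(3jₘ)² = 2/45
I = -1·√(0.0444444/4π) = -0.05947080

-0.059471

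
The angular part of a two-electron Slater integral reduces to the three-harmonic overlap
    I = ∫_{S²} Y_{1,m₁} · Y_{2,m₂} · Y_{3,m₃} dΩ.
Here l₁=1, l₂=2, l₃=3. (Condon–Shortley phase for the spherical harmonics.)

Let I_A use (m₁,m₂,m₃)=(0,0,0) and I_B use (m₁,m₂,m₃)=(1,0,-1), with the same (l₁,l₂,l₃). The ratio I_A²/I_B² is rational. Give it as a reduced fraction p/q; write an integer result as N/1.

Same 1,2,3: normalisation and zero-m 3j drop out of the ratio.
A: Δ: 0! 2! 4! / 7! → 1/105; sum: t=0:+1/4 = 1/4; 3j²(1 2 3; 0 0 0) = Δ·Π!·Σ² = 3/35  (sign -1)
B: Δ: 0! 2! 4! / 7! → 1/105; sum: t=0:+1/8 = 1/8; 3j²(1 2 3; 1 0 -1) = Δ·Π!·Σ² = 2/35  (sign +1)
I_A²/I_B² = (3/35)/(2/35) = 3/2

3/2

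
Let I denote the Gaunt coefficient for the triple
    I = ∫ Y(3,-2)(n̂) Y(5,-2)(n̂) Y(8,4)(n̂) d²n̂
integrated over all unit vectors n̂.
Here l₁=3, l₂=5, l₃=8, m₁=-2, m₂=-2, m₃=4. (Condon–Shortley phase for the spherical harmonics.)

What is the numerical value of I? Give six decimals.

0.236305

m-sum 0 ✓  L=16 even ✓  2≤8≤8 ✓
Π(2lᵢ+1) = 7×11×17 = 1309
triangle coeff Δ(3,5,8) = 1/136136
Σ_t [0,0]: t=0:+1/518400 = 1/518400
(3j)²=56/2431 [(3 5 8; 0 0 0)], sign=+1
Σ_t [0,0]: t=0:+1/3628800 = 1/3628800
(3j)²=36/1547 [(3 5 8; -2 -2 4)], sign=+1
⇒ 4πI² = 2016/2873
I = (+1)√(2016/2873/(4π)) = 0.23630479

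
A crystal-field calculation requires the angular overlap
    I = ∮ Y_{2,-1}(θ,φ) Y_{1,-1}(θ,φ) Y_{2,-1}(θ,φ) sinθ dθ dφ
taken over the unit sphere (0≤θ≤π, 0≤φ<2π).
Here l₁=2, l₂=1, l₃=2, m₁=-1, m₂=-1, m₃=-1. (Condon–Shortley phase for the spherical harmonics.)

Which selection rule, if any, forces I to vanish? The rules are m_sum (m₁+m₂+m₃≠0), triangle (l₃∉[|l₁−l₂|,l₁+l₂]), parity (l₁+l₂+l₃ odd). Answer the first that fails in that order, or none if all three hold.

m_sum

azimuthal sum: -1 − 1 − 1 = -3  ✗
1 ≤ 2 ≤ 3 (triangle on l)
L = 2 + 1 + 2 = 5 (odd)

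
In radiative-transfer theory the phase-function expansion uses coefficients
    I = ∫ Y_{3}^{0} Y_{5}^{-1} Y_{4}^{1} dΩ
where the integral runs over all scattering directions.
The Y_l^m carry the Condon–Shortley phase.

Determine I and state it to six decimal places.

-0.115089

Rules hold: Σm=0, L=12 even, 2≤4≤8.
N = 7·11·9 = 693
Δ = 4!·2!·6!/13! = 1/180180
Racah Σ t=1..3: t=1:−1/576 t=2:+1/144 t=3:−1/576 = 1/288
⇒ 3j(3 5 4; 0 0 0)² = 20/1001, sgn +1
Racah Σ t=1..3: t=1:−1/432 t=2:+1/192 t=3:−1/1440 = 19/8640
⇒ 3j(3 5 4; 0 -1 1)² = 361/30030, sgn -1
4πI² = N·(3j₀)²·(3jₘ)² = 2166/13013
I = -1·√(0.166449/4π) = -0.11508947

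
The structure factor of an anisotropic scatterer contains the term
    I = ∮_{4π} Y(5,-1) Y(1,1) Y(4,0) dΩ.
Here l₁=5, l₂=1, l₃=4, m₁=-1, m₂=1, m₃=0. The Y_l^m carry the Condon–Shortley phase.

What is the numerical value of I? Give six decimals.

m-sum 0 ✓  L=10 even ✓  4≤4≤6 ✓
Π(2lᵢ+1) = 11×3×9 = 297
triangle coeff Δ(5,1,4) = 1/495
Σ_t [1,1]: t=1:−1/576 = -1/576
(3j)²=5/99 [(5 1 4; 0 0 0)], sign=-1
Σ_t [2,2]: t=2:+1/1152 = 1/1152
(3j)²=1/33 [(5 1 4; -1 1 0)], sign=+1
⇒ 4πI² = 5/11
I = (-1)√(5/11/(4π)) = -0.19018827

-0.190188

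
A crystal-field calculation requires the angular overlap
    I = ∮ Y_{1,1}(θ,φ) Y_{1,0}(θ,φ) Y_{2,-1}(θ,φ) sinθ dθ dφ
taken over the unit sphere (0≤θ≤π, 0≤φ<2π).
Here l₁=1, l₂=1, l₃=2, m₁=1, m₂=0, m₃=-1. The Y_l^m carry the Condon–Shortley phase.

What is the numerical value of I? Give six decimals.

-0.218510

m-sum 0 ✓  L=4 even ✓  0≤2≤2 ✓
Π(2lᵢ+1) = 3×3×5 = 45
triangle coeff Δ(1,1,2) = 1/30
Σ_t [0,0]: t=0:+1/1 = 1/1
(3j)²=2/15 [(1 1 2; 0 0 0)], sign=+1
Σ_t [0,0]: t=0:+1/2 = 1/2
(3j)²=1/10 [(1 1 2; 1 0 -1)], sign=-1
⇒ 4πI² = 3/5
I = (-1)√(3/5/(4π)) = -0.21850969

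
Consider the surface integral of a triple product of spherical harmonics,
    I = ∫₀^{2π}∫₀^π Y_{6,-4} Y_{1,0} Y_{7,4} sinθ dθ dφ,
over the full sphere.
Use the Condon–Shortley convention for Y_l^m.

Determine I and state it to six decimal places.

m-sum 0 ✓  L=14 even ✓  5≤7≤7 ✓
Π(2lᵢ+1) = 13×3×15 = 585
triangle coeff Δ(6,1,7) = 1/1365
Σ_t [0,0]: t=0:+1/518400 = 1/518400
(3j)²=7/195 [(6 1 7; 0 0 0)], sign=-1
Σ_t [0,0]: t=0:+1/7257600 = 1/7257600
(3j)²=11/455 [(6 1 7; -4 0 4)], sign=-1
⇒ 4πI² = 33/65
I = (+1)√(33/65/(4π)) = 0.20099968

0.201000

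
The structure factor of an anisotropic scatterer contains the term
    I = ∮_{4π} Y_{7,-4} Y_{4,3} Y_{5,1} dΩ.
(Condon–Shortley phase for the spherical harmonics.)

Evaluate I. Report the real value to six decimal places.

-0.069211

Rules hold: Σm=0, L=16 even, 3≤5≤11.
N = 15·9·11 = 1485
Δ = 6!·8!·2!/17! = 1/6126120
Racah Σ t=2..4: t=2:+1/69120 t=3:−1/20736 t=4:+1/69120 = -1/51840
⇒ 3j(7 4 5; 0 0 0)² = 280/21879, sgn +1
Racah Σ t=5..6: t=5:−1/345600 t=6:+1/518400 = -1/1036800
⇒ 3j(7 4 5; -4 3 1)² = 7/2210, sgn -1
4πI² = N·(3j₀)²·(3jₘ)² = 2940/48841
I = -1·√(0.0601953/4π) = -0.06921121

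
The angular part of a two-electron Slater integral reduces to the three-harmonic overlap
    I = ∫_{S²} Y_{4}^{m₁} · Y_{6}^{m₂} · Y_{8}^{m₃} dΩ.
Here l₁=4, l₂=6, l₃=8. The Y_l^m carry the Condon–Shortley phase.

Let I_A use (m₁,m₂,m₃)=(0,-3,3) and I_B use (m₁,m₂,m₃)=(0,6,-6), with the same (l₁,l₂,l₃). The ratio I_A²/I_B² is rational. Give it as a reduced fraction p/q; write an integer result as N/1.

Same 4,6,8: normalisation and zero-m 3j drop out of the ratio.
A: Δ: 2! 6! 10! / 19! → 1/23279256; sum: t=0:+1/2903040 t=1:−1/2903040 t=2:+1/34836480 = 1/34836480; 3j²(4 6 8; 0 -3 3) = Δ·Π!·Σ² = 25/117572  (sign -1)
B: Δ: 2! 6! 10! / 19! → 1/23279256; sum: t=2:+1/348364800 = 1/348364800; 3j²(4 6 8; 0 6 -6) = Δ·Π!·Σ² = 11/646  (sign +1)
I_A²/I_B² = (25/117572)/(11/646) = 25/2002

25/2002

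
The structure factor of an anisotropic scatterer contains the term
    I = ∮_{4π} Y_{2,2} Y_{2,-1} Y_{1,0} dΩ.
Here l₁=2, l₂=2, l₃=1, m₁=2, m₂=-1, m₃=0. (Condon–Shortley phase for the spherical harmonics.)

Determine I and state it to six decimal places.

m-sum = 2 − 1 + 0 = 1 ≠ 0 ⇒ I = 0

0.000000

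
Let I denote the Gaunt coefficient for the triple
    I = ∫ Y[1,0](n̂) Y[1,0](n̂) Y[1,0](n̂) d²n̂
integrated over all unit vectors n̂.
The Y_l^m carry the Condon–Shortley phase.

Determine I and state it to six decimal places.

l₁+l₂+l₃=3 is odd: 3j(l;000)=0 ⇒ I=0

0.000000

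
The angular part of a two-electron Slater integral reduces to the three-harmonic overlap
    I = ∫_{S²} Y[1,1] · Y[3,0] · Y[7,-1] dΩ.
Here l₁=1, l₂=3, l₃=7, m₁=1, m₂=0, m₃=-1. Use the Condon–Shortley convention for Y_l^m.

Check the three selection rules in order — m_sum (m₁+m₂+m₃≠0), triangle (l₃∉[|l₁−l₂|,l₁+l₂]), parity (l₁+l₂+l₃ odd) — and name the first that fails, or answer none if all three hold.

triangle

Σmᵢ = 0  ✓
l₃∈[|l₁−l₂|,l₁+l₂]=[2,4], have l₃=7  ✗
Σlᵢ = 11 ⇒ odd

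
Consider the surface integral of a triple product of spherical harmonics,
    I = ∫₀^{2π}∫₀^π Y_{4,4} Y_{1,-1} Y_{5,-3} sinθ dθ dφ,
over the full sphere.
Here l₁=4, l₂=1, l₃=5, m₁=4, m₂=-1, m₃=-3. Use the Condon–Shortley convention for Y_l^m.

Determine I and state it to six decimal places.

Checks pass: Σm=0; 10 even; l₃=5∈[3,5].
(2·4+1)(2·1+1)(2·5+1) = 297
Δ: 0! 8! 2! / 11! → 1/495
sum: t=0:+1/576 = 1/576
3j²(4 1 5; 0 0 0) = Δ·Π!·Σ² = 5/99  (sign -1)
sum: t=0:+1/80640 = 1/80640
3j²(4 1 5; 4 -1 -3) = Δ·Π!·Σ² = 1/495  (sign +1)
combine: 4πI² = 297·5/99·1/495 = 1/33
take √, sign -1: I = -0.04910640

-0.049106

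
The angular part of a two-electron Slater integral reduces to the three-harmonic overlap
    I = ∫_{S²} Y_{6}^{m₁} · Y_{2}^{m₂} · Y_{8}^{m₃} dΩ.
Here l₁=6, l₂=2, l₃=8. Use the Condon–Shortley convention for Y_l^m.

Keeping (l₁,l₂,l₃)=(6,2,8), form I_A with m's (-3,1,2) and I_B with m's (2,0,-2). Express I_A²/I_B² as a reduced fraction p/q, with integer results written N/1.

l's match ⇒ only the (l;m) 3-j factors differ between A and B.
A: triangle coeff Δ(6,2,8) = 1/30940; Σ_t [0,0]: t=0:+1/13063680 = 1/13063680; (3j)²=10/1547 [(6 2 8; -3 1 2)], sign=+1
B: triangle coeff Δ(6,2,8) = 1/30940; Σ_t [0,0]: t=0:+1/3870720 = 1/3870720; (3j)²=135/6188 [(6 2 8; 2 0 -2)], sign=+1
I_A²/I_B² = (10/1547)/(135/6188) = 8/27

8/27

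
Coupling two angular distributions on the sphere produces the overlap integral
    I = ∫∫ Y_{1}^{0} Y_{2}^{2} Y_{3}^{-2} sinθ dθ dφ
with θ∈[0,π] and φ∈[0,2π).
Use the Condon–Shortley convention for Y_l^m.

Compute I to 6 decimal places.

m-sum 0 ✓  L=6 even ✓  1≤3≤3 ✓
Π(2lᵢ+1) = 3×5×7 = 105
triangle coeff Δ(1,2,3) = 1/105
Σ_t [0,0]: t=0:+1/4 = 1/4
(3j)²=3/35 [(1 2 3; 0 0 0)], sign=-1
Σ_t [0,0]: t=0:+1/24 = 1/24
(3j)²=1/21 [(1 2 3; 0 2 -2)], sign=-1
⇒ 4πI² = 3/7
I = (+1)√(3/7/(4π)) = 0.18467439

0.184674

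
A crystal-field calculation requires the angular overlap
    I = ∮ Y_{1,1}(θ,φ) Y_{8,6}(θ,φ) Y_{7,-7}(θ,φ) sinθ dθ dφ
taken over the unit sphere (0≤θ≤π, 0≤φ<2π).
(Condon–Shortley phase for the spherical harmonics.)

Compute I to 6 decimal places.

0.030597

m-sum 0 ✓  L=16 even ✓  7≤7≤9 ✓
Π(2lᵢ+1) = 3×17×15 = 765
triangle coeff Δ(1,8,7) = 1/2040
Σ_t [1,1]: t=1:−1/25401600 = -1/25401600
(3j)²=8/255 [(1 8 7; 0 0 0)], sign=+1
Σ_t [0,0]: t=0:+1/174356582400 = 1/174356582400
(3j)²=1/2040 [(1 8 7; 1 6 -7)], sign=+1
⇒ 4πI² = 1/85
I = (+1)√(1/85/(4π)) = 0.03059748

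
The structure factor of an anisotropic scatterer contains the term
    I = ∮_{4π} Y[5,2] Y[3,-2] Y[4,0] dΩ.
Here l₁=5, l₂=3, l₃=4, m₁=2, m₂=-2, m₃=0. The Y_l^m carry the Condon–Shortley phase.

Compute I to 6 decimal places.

m-sum 0 ✓  L=12 even ✓  2≤4≤8 ✓
Π(2lᵢ+1) = 11×7×9 = 693
triangle coeff Δ(5,3,4) = 1/180180
Σ_t [1,3]: t=1:−1/576 t=2:+1/144 t=3:−1/576 = 1/288
(3j)²=20/1001 [(5 3 4; 0 0 0)], sign=+1
Σ_t [0,1]: t=0:+1/864 t=1:−1/576 = -1/1728
(3j)²=5/1287 [(5 3 4; 2 -2 0)], sign=-1
⇒ 4πI² = 100/1859
I = (-1)√(100/1859/(4π)) = -0.06542675

-0.065427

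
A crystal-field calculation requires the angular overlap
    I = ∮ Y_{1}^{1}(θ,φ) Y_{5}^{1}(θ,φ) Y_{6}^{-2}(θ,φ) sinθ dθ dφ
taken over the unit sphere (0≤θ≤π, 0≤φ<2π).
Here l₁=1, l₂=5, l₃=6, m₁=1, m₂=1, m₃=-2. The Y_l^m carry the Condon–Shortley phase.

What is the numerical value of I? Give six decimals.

m-sum 0 ✓  L=12 even ✓  4≤6≤6 ✓
Π(2lᵢ+1) = 3×11×13 = 429
triangle coeff Δ(1,5,6) = 1/858
Σ_t [0,0]: t=0:+1/14400 = 1/14400
(3j)²=6/143 [(1 5 6; 0 0 0)], sign=+1
Σ_t [0,0]: t=0:+1/34560 = 1/34560
(3j)²=14/429 [(1 5 6; 1 1 -2)], sign=+1
⇒ 4πI² = 84/143
I = (+1)√(84/143/(4π)) = 0.21620548

0.216205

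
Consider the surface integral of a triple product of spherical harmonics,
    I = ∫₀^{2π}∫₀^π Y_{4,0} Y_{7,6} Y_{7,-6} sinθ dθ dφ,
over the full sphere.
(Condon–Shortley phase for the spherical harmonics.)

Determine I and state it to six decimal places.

-0.070742

Rules hold: Σm=0, L=18 even, 3≤7≤11.
N = 9·15·15 = 2025
Δ = 4!·4!·10!/19! = 1/58198140
Racah Σ t=0..4: t=0:+1/17418240 t=1:−1/622080 t=2:+1/230400 t=3:−1/622080 t=4:+1/17418240 = 1/806400
⇒ 3j(4 7 7; 0 0 0)² = 2268/230945, sgn -1
Racah Σ t=3..4: t=3:−1/130636800 t=4:+1/209018880 = -1/348364800
⇒ 3j(4 7 7; 0 6 -6)² = 143/45220, sgn +1
4πI² = N·(3j₀)²·(3jₘ)² = 6561/104329
I = -1·√(0.0628876/4π) = -0.07074204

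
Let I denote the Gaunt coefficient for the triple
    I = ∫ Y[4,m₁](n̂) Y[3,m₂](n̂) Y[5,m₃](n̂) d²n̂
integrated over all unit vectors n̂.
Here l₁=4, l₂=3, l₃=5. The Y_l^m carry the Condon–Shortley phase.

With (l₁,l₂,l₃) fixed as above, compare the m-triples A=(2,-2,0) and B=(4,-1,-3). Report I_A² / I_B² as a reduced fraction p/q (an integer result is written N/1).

l's match ⇒ only the (l;m) 3-j factors differ between A and B.
A: triangle coeff Δ(4,3,5) = 1/180180; Σ_t [0,1]: t=0:+1/576 t=1:−1/2880 = 1/720; (3j)²=80/3003 [(4 3 5; 2 -2 0)], sign=-1
B: triangle coeff Δ(4,3,5) = 1/180180; Σ_t [0,0]: t=0:+1/5760 = 1/5760; (3j)²=56/2145 [(4 3 5; 4 -1 -3)], sign=+1
I_A²/I_B² = (80/3003)/(56/2145) = 50/49

50/49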